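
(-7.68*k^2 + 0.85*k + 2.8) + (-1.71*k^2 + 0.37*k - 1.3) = -9.39*k^2 + 1.22*k + 1.5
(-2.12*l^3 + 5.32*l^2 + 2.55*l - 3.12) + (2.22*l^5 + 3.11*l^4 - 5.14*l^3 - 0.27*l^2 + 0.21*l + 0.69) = 2.22*l^5 + 3.11*l^4 - 7.26*l^3 + 5.05*l^2 + 2.76*l - 2.43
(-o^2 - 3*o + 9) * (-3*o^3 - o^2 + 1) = 3*o^5 + 10*o^4 - 24*o^3 - 10*o^2 - 3*o + 9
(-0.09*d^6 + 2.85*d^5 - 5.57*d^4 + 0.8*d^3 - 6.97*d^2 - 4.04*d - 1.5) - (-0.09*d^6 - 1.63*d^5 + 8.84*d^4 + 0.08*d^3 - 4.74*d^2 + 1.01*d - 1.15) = 4.48*d^5 - 14.41*d^4 + 0.72*d^3 - 2.23*d^2 - 5.05*d - 0.35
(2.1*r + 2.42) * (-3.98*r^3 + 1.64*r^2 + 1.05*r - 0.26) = -8.358*r^4 - 6.1876*r^3 + 6.1738*r^2 + 1.995*r - 0.6292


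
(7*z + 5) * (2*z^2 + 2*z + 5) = 14*z^3 + 24*z^2 + 45*z + 25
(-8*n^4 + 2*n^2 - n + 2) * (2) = -16*n^4 + 4*n^2 - 2*n + 4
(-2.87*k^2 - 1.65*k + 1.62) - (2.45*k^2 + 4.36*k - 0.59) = -5.32*k^2 - 6.01*k + 2.21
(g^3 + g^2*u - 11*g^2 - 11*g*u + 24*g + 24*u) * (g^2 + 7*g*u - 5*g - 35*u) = g^5 + 8*g^4*u - 16*g^4 + 7*g^3*u^2 - 128*g^3*u + 79*g^3 - 112*g^2*u^2 + 632*g^2*u - 120*g^2 + 553*g*u^2 - 960*g*u - 840*u^2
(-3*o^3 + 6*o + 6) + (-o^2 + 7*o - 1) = -3*o^3 - o^2 + 13*o + 5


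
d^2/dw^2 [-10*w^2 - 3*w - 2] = -20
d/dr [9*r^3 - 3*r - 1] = 27*r^2 - 3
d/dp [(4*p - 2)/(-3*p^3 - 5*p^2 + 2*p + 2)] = 2*(12*p^3 + p^2 - 10*p + 6)/(9*p^6 + 30*p^5 + 13*p^4 - 32*p^3 - 16*p^2 + 8*p + 4)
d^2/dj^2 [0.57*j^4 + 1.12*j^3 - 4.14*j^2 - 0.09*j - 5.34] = 6.84*j^2 + 6.72*j - 8.28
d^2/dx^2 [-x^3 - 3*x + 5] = -6*x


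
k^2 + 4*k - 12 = (k - 2)*(k + 6)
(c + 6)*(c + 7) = c^2 + 13*c + 42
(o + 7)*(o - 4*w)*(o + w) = o^3 - 3*o^2*w + 7*o^2 - 4*o*w^2 - 21*o*w - 28*w^2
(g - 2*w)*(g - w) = g^2 - 3*g*w + 2*w^2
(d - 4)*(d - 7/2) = d^2 - 15*d/2 + 14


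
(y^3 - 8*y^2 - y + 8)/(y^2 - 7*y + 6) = (y^2 - 7*y - 8)/(y - 6)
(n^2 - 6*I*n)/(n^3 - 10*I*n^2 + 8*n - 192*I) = n/(n^2 - 4*I*n + 32)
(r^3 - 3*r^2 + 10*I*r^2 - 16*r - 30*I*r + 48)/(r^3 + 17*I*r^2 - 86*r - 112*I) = (r - 3)/(r + 7*I)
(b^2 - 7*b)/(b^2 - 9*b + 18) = b*(b - 7)/(b^2 - 9*b + 18)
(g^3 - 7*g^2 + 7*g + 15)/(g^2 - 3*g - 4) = (g^2 - 8*g + 15)/(g - 4)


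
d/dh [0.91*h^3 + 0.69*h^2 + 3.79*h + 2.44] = 2.73*h^2 + 1.38*h + 3.79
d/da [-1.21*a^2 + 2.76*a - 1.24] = 2.76 - 2.42*a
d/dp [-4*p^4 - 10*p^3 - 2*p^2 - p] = -16*p^3 - 30*p^2 - 4*p - 1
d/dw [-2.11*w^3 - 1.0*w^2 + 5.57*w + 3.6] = -6.33*w^2 - 2.0*w + 5.57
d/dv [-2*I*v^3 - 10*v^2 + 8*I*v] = -6*I*v^2 - 20*v + 8*I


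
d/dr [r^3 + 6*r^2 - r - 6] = 3*r^2 + 12*r - 1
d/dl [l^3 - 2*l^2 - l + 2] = 3*l^2 - 4*l - 1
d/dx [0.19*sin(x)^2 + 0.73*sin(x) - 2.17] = (0.38*sin(x) + 0.73)*cos(x)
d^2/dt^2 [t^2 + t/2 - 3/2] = 2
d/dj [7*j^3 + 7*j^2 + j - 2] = 21*j^2 + 14*j + 1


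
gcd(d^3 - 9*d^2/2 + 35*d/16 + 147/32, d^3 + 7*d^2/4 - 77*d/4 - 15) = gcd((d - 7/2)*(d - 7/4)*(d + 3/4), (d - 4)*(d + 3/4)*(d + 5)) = d + 3/4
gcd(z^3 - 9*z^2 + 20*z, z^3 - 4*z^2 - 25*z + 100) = z^2 - 9*z + 20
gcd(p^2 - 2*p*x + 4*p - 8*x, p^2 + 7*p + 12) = p + 4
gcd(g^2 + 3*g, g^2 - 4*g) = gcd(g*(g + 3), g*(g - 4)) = g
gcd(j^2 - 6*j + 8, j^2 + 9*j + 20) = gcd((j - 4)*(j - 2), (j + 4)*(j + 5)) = 1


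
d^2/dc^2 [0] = 0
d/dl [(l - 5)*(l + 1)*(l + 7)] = 3*l^2 + 6*l - 33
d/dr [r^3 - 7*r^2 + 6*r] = 3*r^2 - 14*r + 6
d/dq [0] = 0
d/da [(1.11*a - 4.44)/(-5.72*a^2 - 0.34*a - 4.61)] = (6.3492*a^2 - 50.7936*a - 6.6267)/(32.7184*a^4 + 3.8896*a^3 + 52.854*a^2 + 3.1348*a + 21.2521)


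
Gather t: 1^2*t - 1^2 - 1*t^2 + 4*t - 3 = -t^2 + 5*t - 4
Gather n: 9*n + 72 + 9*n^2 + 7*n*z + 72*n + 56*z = 9*n^2 + n*(7*z + 81) + 56*z + 72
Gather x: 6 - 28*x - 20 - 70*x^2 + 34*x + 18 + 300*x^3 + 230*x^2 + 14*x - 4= 300*x^3 + 160*x^2 + 20*x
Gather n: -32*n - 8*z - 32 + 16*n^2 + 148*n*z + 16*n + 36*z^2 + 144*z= 16*n^2 + n*(148*z - 16) + 36*z^2 + 136*z - 32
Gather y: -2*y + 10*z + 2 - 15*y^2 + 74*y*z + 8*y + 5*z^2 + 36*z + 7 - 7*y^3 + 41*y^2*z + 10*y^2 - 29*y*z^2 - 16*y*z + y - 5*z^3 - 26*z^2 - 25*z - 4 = -7*y^3 + y^2*(41*z - 5) + y*(-29*z^2 + 58*z + 7) - 5*z^3 - 21*z^2 + 21*z + 5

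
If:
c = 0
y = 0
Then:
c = 0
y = 0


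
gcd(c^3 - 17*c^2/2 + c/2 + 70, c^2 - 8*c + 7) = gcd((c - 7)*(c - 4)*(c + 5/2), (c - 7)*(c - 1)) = c - 7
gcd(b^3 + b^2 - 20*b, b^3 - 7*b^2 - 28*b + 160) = b^2 + b - 20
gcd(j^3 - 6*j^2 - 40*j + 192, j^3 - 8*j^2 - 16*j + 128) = j^2 - 12*j + 32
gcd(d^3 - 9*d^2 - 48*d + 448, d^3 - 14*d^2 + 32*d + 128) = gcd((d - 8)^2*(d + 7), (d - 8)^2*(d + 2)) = d^2 - 16*d + 64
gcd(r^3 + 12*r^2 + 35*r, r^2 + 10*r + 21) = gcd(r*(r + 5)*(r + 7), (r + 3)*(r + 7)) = r + 7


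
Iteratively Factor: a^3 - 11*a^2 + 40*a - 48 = (a - 3)*(a^2 - 8*a + 16) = (a - 4)*(a - 3)*(a - 4)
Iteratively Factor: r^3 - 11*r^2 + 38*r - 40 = (r - 2)*(r^2 - 9*r + 20) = (r - 4)*(r - 2)*(r - 5)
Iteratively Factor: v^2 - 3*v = (v - 3)*(v)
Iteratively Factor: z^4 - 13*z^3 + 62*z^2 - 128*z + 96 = (z - 4)*(z^3 - 9*z^2 + 26*z - 24) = (z - 4)^2*(z^2 - 5*z + 6) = (z - 4)^2*(z - 2)*(z - 3)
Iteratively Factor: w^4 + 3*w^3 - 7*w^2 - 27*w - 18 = (w - 3)*(w^3 + 6*w^2 + 11*w + 6) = (w - 3)*(w + 2)*(w^2 + 4*w + 3) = (w - 3)*(w + 2)*(w + 3)*(w + 1)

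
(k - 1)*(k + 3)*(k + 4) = k^3 + 6*k^2 + 5*k - 12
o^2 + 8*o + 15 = (o + 3)*(o + 5)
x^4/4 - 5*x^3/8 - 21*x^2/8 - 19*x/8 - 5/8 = (x/4 + 1/4)*(x - 5)*(x + 1/2)*(x + 1)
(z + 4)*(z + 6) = z^2 + 10*z + 24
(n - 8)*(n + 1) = n^2 - 7*n - 8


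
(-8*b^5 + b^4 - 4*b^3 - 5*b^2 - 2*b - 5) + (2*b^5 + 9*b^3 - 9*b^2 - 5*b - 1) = -6*b^5 + b^4 + 5*b^3 - 14*b^2 - 7*b - 6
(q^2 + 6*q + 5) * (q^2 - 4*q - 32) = q^4 + 2*q^3 - 51*q^2 - 212*q - 160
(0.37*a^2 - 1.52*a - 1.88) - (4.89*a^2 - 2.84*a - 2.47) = -4.52*a^2 + 1.32*a + 0.59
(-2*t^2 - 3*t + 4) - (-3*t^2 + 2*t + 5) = t^2 - 5*t - 1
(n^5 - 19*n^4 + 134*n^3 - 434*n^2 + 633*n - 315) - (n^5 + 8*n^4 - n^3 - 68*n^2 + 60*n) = -27*n^4 + 135*n^3 - 366*n^2 + 573*n - 315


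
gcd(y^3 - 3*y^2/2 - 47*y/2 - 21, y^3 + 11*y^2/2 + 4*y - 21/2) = y + 7/2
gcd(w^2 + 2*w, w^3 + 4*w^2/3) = w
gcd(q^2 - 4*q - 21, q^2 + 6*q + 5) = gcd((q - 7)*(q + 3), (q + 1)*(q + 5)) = 1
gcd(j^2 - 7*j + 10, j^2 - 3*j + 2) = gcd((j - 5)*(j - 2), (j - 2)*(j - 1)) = j - 2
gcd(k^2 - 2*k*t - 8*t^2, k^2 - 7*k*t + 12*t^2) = -k + 4*t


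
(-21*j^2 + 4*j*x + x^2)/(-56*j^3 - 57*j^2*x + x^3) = (-3*j + x)/(-8*j^2 - 7*j*x + x^2)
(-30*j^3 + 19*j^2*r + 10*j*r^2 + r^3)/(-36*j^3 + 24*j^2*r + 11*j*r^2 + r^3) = (5*j + r)/(6*j + r)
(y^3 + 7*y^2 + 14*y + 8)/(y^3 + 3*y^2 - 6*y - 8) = (y + 2)/(y - 2)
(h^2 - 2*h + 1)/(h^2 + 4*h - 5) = (h - 1)/(h + 5)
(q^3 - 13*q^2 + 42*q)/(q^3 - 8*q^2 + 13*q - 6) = q*(q - 7)/(q^2 - 2*q + 1)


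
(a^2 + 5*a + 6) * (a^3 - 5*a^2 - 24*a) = a^5 - 43*a^3 - 150*a^2 - 144*a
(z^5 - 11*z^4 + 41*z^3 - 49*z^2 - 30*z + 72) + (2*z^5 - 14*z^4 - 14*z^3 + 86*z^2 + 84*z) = 3*z^5 - 25*z^4 + 27*z^3 + 37*z^2 + 54*z + 72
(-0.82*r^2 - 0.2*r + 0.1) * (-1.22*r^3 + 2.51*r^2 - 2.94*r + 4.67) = 1.0004*r^5 - 1.8142*r^4 + 1.7868*r^3 - 2.9904*r^2 - 1.228*r + 0.467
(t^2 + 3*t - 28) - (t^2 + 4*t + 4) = -t - 32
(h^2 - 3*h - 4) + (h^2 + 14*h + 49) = 2*h^2 + 11*h + 45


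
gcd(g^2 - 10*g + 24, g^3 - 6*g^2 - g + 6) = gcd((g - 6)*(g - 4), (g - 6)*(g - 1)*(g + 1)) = g - 6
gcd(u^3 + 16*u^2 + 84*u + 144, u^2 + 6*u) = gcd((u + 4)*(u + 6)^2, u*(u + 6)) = u + 6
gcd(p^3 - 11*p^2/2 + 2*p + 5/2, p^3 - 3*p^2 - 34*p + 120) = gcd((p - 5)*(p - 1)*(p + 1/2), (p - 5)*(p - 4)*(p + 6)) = p - 5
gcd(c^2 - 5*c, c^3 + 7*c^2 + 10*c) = c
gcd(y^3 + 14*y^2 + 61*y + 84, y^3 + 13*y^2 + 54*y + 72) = y^2 + 7*y + 12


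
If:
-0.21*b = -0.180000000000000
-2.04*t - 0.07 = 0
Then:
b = 0.86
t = -0.03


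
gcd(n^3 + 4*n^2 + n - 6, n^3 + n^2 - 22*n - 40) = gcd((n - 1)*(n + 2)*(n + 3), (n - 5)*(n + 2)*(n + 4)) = n + 2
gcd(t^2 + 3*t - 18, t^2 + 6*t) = t + 6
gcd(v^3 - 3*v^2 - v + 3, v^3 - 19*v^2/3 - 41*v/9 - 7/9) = 1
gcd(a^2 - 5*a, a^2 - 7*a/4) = a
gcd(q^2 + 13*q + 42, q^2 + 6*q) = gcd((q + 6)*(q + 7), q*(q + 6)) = q + 6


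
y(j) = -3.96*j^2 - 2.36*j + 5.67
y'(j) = -7.92*j - 2.36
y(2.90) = -34.48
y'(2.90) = -25.33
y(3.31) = -45.53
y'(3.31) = -28.58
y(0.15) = 5.23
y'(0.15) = -3.55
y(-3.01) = -23.10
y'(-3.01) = 21.48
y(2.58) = -26.78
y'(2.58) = -22.79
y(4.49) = -84.76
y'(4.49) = -37.92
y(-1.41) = 1.12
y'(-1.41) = 8.81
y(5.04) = -106.81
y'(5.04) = -42.28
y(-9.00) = -293.85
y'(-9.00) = 68.92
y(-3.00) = -22.89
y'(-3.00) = 21.40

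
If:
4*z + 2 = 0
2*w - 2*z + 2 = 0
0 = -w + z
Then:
No Solution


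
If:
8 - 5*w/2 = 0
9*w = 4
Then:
No Solution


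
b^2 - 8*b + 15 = (b - 5)*(b - 3)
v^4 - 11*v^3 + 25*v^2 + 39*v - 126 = (v - 7)*(v - 3)^2*(v + 2)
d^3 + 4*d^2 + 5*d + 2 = (d + 1)^2*(d + 2)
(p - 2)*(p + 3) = p^2 + p - 6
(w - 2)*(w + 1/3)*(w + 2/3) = w^3 - w^2 - 16*w/9 - 4/9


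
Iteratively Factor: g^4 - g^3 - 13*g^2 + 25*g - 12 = (g - 1)*(g^3 - 13*g + 12) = (g - 3)*(g - 1)*(g^2 + 3*g - 4) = (g - 3)*(g - 1)^2*(g + 4)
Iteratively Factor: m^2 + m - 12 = (m - 3)*(m + 4)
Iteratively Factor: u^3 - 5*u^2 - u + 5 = (u - 5)*(u^2 - 1) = (u - 5)*(u + 1)*(u - 1)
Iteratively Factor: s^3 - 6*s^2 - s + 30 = (s - 5)*(s^2 - s - 6) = (s - 5)*(s + 2)*(s - 3)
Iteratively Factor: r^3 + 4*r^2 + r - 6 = (r + 2)*(r^2 + 2*r - 3) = (r + 2)*(r + 3)*(r - 1)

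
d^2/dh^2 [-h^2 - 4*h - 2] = -2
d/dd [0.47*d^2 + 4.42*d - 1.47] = 0.94*d + 4.42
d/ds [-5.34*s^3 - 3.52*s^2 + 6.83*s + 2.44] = -16.02*s^2 - 7.04*s + 6.83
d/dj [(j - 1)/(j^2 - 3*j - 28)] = (j^2 - 3*j - (j - 1)*(2*j - 3) - 28)/(-j^2 + 3*j + 28)^2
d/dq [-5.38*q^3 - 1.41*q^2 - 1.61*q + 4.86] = -16.14*q^2 - 2.82*q - 1.61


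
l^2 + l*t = l*(l + t)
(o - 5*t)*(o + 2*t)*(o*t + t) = o^3*t - 3*o^2*t^2 + o^2*t - 10*o*t^3 - 3*o*t^2 - 10*t^3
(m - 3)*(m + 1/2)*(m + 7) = m^3 + 9*m^2/2 - 19*m - 21/2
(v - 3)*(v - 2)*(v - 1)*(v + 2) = v^4 - 4*v^3 - v^2 + 16*v - 12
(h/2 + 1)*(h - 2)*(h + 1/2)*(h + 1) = h^4/2 + 3*h^3/4 - 7*h^2/4 - 3*h - 1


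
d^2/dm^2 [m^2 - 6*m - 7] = 2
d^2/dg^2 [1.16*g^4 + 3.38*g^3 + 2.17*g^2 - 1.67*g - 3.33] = 13.92*g^2 + 20.28*g + 4.34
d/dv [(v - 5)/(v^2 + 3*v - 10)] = (v^2 + 3*v - (v - 5)*(2*v + 3) - 10)/(v^2 + 3*v - 10)^2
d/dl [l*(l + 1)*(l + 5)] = 3*l^2 + 12*l + 5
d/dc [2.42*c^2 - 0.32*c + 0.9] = 4.84*c - 0.32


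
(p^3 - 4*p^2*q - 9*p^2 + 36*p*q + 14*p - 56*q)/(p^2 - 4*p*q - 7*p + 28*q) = p - 2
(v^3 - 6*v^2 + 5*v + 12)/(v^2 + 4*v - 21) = (v^2 - 3*v - 4)/(v + 7)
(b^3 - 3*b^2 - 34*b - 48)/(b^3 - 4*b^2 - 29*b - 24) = (b + 2)/(b + 1)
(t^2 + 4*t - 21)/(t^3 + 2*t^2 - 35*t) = (t - 3)/(t*(t - 5))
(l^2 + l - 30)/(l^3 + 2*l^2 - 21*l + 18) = (l - 5)/(l^2 - 4*l + 3)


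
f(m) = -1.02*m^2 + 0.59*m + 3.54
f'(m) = 0.59 - 2.04*m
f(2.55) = -1.59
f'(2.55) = -4.61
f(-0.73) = 2.57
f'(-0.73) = 2.08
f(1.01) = 3.10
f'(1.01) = -1.47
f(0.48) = 3.59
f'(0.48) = -0.39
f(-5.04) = -25.34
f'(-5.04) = 10.87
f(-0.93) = 2.11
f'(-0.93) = 2.49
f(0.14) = 3.60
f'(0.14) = 0.30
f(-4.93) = -24.16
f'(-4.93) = 10.65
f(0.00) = 3.54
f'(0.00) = 0.59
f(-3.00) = -7.41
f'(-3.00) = 6.71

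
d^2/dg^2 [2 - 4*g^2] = -8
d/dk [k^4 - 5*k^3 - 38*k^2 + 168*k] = 4*k^3 - 15*k^2 - 76*k + 168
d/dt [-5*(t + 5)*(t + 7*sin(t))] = -5*t - 5*(t + 5)*(7*cos(t) + 1) - 35*sin(t)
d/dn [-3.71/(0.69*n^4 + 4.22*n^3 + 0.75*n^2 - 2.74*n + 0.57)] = (10.2396*n^3 + 46.9686*n^2 + 5.565*n - 10.1654)/(0.69*n^4 + 4.22*n^3 + 0.75*n^2 - 2.74*n + 0.57)^2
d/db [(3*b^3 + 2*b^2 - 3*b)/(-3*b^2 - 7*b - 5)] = (-9*b^4 - 42*b^3 - 68*b^2 - 20*b + 15)/(9*b^4 + 42*b^3 + 79*b^2 + 70*b + 25)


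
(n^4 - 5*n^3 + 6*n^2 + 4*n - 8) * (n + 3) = n^5 - 2*n^4 - 9*n^3 + 22*n^2 + 4*n - 24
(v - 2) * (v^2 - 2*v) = v^3 - 4*v^2 + 4*v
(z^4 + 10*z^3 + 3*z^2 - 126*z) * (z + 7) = z^5 + 17*z^4 + 73*z^3 - 105*z^2 - 882*z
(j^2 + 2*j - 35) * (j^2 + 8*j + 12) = j^4 + 10*j^3 - 7*j^2 - 256*j - 420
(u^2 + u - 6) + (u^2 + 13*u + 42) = 2*u^2 + 14*u + 36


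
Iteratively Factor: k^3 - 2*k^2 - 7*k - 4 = (k - 4)*(k^2 + 2*k + 1) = (k - 4)*(k + 1)*(k + 1)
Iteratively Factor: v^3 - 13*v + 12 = (v - 3)*(v^2 + 3*v - 4) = (v - 3)*(v - 1)*(v + 4)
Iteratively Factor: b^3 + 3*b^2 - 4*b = (b)*(b^2 + 3*b - 4) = b*(b + 4)*(b - 1)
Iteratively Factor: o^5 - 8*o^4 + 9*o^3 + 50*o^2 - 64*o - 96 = (o + 2)*(o^4 - 10*o^3 + 29*o^2 - 8*o - 48) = (o - 4)*(o + 2)*(o^3 - 6*o^2 + 5*o + 12) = (o - 4)*(o - 3)*(o + 2)*(o^2 - 3*o - 4) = (o - 4)*(o - 3)*(o + 1)*(o + 2)*(o - 4)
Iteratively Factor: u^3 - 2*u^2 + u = (u - 1)*(u^2 - u) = (u - 1)^2*(u)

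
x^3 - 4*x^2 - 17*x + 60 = (x - 5)*(x - 3)*(x + 4)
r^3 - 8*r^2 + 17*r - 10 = (r - 5)*(r - 2)*(r - 1)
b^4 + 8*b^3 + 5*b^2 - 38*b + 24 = (b - 1)^2*(b + 4)*(b + 6)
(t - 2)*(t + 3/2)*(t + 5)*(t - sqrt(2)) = t^4 - sqrt(2)*t^3 + 9*t^3/2 - 9*sqrt(2)*t^2/2 - 11*t^2/2 - 15*t + 11*sqrt(2)*t/2 + 15*sqrt(2)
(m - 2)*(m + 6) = m^2 + 4*m - 12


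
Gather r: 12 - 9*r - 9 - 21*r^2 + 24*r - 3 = -21*r^2 + 15*r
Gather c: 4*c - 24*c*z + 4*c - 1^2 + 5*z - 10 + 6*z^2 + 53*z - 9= c*(8 - 24*z) + 6*z^2 + 58*z - 20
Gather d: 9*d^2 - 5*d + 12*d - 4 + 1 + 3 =9*d^2 + 7*d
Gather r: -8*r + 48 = 48 - 8*r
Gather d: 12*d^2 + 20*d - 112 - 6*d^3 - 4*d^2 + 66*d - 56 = -6*d^3 + 8*d^2 + 86*d - 168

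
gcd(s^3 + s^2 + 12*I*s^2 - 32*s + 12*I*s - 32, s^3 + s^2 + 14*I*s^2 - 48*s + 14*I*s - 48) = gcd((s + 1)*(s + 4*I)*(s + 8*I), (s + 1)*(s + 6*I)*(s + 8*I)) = s^2 + s*(1 + 8*I) + 8*I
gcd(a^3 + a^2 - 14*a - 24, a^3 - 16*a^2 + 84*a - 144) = a - 4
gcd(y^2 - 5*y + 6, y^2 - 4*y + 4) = y - 2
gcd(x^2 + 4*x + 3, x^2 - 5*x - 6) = x + 1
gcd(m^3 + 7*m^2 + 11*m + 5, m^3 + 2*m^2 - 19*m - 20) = m^2 + 6*m + 5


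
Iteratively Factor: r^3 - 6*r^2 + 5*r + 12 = (r + 1)*(r^2 - 7*r + 12) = (r - 3)*(r + 1)*(r - 4)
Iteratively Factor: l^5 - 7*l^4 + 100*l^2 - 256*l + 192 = (l - 3)*(l^4 - 4*l^3 - 12*l^2 + 64*l - 64) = (l - 4)*(l - 3)*(l^3 - 12*l + 16) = (l - 4)*(l - 3)*(l + 4)*(l^2 - 4*l + 4) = (l - 4)*(l - 3)*(l - 2)*(l + 4)*(l - 2)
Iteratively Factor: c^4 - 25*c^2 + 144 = (c + 3)*(c^3 - 3*c^2 - 16*c + 48) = (c - 3)*(c + 3)*(c^2 - 16) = (c - 4)*(c - 3)*(c + 3)*(c + 4)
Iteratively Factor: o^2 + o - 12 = (o - 3)*(o + 4)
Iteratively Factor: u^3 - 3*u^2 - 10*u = (u + 2)*(u^2 - 5*u) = u*(u + 2)*(u - 5)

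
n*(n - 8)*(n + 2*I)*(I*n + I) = I*n^4 - 2*n^3 - 7*I*n^3 + 14*n^2 - 8*I*n^2 + 16*n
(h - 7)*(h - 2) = h^2 - 9*h + 14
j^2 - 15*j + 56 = (j - 8)*(j - 7)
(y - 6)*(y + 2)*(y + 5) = y^3 + y^2 - 32*y - 60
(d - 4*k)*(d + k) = d^2 - 3*d*k - 4*k^2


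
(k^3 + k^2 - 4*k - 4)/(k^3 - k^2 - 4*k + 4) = (k + 1)/(k - 1)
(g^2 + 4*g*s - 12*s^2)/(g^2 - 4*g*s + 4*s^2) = (-g - 6*s)/(-g + 2*s)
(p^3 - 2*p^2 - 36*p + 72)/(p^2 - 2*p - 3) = (-p^3 + 2*p^2 + 36*p - 72)/(-p^2 + 2*p + 3)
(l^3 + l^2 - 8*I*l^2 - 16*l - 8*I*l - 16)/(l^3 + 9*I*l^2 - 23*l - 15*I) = (l^3 + l^2*(1 - 8*I) - 8*l*(2 + I) - 16)/(l^3 + 9*I*l^2 - 23*l - 15*I)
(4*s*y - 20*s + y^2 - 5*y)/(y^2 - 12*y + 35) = (4*s + y)/(y - 7)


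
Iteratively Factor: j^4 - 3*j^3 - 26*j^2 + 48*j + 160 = (j + 2)*(j^3 - 5*j^2 - 16*j + 80) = (j - 5)*(j + 2)*(j^2 - 16) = (j - 5)*(j - 4)*(j + 2)*(j + 4)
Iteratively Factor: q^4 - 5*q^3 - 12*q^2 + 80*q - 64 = (q - 1)*(q^3 - 4*q^2 - 16*q + 64) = (q - 4)*(q - 1)*(q^2 - 16) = (q - 4)^2*(q - 1)*(q + 4)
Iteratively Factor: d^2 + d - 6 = (d + 3)*(d - 2)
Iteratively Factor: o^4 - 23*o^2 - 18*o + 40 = (o - 5)*(o^3 + 5*o^2 + 2*o - 8) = (o - 5)*(o + 2)*(o^2 + 3*o - 4) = (o - 5)*(o - 1)*(o + 2)*(o + 4)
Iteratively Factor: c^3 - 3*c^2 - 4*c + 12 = (c + 2)*(c^2 - 5*c + 6) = (c - 3)*(c + 2)*(c - 2)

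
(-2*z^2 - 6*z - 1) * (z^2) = -2*z^4 - 6*z^3 - z^2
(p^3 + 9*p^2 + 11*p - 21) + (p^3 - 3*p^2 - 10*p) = 2*p^3 + 6*p^2 + p - 21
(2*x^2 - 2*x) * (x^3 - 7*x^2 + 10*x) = 2*x^5 - 16*x^4 + 34*x^3 - 20*x^2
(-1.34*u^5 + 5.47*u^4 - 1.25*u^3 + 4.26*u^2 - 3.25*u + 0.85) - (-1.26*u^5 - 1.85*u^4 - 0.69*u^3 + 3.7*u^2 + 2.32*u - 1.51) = -0.0800000000000001*u^5 + 7.32*u^4 - 0.56*u^3 + 0.56*u^2 - 5.57*u + 2.36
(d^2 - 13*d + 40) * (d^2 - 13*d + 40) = d^4 - 26*d^3 + 249*d^2 - 1040*d + 1600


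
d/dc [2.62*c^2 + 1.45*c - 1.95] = 5.24*c + 1.45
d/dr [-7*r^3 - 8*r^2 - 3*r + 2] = -21*r^2 - 16*r - 3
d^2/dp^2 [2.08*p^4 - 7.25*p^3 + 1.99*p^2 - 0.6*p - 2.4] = 24.96*p^2 - 43.5*p + 3.98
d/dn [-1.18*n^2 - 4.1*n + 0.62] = -2.36*n - 4.1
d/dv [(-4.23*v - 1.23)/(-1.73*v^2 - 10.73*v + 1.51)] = (7.3179*v^2 + 45.3879*v - (3.46*v + 10.73)*(4.23*v + 1.23) - 6.3873)/(1.73*v^2 + 10.73*v - 1.51)^2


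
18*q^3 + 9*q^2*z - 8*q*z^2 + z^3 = (-6*q + z)*(-3*q + z)*(q + z)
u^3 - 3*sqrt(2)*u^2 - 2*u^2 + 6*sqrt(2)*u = u*(u - 2)*(u - 3*sqrt(2))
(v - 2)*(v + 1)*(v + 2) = v^3 + v^2 - 4*v - 4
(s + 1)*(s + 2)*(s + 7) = s^3 + 10*s^2 + 23*s + 14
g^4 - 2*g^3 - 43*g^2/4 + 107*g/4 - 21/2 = (g - 3)*(g - 2)*(g - 1/2)*(g + 7/2)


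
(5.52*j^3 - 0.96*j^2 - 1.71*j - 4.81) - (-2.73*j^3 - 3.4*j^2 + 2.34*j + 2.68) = 8.25*j^3 + 2.44*j^2 - 4.05*j - 7.49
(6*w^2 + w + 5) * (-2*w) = -12*w^3 - 2*w^2 - 10*w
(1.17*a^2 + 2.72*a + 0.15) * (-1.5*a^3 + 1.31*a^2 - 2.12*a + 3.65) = -1.755*a^5 - 2.5473*a^4 + 0.857800000000001*a^3 - 1.2994*a^2 + 9.61*a + 0.5475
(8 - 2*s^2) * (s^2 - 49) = -2*s^4 + 106*s^2 - 392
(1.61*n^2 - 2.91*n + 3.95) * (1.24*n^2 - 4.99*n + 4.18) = 1.9964*n^4 - 11.6423*n^3 + 26.1487*n^2 - 31.8743*n + 16.511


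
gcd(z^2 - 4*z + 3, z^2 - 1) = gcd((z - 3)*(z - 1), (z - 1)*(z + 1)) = z - 1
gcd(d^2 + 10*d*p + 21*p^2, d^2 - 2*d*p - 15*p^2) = d + 3*p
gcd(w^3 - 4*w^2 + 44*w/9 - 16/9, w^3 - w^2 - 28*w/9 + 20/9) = w^2 - 8*w/3 + 4/3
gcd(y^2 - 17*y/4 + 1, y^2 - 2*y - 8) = y - 4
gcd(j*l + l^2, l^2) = l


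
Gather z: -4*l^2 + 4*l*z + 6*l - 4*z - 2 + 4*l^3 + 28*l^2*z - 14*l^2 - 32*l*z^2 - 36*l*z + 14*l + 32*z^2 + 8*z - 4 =4*l^3 - 18*l^2 + 20*l + z^2*(32 - 32*l) + z*(28*l^2 - 32*l + 4) - 6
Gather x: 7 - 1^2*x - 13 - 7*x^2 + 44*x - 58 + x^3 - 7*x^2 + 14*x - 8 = x^3 - 14*x^2 + 57*x - 72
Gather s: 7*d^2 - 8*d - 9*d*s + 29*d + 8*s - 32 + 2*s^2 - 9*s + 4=7*d^2 + 21*d + 2*s^2 + s*(-9*d - 1) - 28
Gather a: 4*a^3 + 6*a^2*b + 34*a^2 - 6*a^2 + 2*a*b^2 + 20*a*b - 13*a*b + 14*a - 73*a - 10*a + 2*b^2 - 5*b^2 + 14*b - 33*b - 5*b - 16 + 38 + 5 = 4*a^3 + a^2*(6*b + 28) + a*(2*b^2 + 7*b - 69) - 3*b^2 - 24*b + 27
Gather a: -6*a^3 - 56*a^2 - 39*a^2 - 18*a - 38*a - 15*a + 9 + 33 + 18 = -6*a^3 - 95*a^2 - 71*a + 60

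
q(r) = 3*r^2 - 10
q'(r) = 6*r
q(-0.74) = -8.36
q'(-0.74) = -4.44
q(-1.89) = 0.72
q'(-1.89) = -11.34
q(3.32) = 23.07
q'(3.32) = 19.92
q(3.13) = 19.39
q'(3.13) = 18.78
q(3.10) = 18.83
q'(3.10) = 18.60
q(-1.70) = -1.33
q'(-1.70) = -10.20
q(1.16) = -5.96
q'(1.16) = 6.96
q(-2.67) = 11.39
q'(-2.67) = -16.02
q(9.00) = 233.00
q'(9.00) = 54.00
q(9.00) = 233.00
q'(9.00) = 54.00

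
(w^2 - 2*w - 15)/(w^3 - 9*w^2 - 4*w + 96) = (w - 5)/(w^2 - 12*w + 32)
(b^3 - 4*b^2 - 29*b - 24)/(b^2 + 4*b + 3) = b - 8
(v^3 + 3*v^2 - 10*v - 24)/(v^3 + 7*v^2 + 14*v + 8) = (v - 3)/(v + 1)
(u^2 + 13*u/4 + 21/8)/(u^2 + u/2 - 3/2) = (u + 7/4)/(u - 1)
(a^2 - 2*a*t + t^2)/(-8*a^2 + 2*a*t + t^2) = (a^2 - 2*a*t + t^2)/(-8*a^2 + 2*a*t + t^2)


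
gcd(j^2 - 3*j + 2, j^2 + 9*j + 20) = 1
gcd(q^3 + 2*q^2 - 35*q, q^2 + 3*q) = q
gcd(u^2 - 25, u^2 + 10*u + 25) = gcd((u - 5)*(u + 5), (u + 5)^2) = u + 5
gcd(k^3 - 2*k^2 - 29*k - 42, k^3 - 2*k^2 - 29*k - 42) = k^3 - 2*k^2 - 29*k - 42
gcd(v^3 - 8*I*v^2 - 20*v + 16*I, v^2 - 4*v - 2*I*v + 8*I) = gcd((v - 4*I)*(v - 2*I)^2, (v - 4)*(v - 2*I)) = v - 2*I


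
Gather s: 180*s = 180*s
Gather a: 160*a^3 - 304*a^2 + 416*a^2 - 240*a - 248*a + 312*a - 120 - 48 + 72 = 160*a^3 + 112*a^2 - 176*a - 96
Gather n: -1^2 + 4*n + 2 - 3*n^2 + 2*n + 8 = -3*n^2 + 6*n + 9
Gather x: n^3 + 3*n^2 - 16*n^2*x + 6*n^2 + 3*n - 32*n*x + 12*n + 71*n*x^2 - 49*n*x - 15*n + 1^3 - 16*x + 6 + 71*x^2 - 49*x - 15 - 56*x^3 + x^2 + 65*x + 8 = n^3 + 9*n^2 - 56*x^3 + x^2*(71*n + 72) + x*(-16*n^2 - 81*n)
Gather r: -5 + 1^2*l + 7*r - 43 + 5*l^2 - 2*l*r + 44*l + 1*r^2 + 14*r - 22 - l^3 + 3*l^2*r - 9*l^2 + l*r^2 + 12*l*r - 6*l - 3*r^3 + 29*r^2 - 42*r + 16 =-l^3 - 4*l^2 + 39*l - 3*r^3 + r^2*(l + 30) + r*(3*l^2 + 10*l - 21) - 54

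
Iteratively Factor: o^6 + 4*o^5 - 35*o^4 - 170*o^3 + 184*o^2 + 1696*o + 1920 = (o + 4)*(o^5 - 35*o^3 - 30*o^2 + 304*o + 480) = (o + 4)^2*(o^4 - 4*o^3 - 19*o^2 + 46*o + 120) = (o - 5)*(o + 4)^2*(o^3 + o^2 - 14*o - 24) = (o - 5)*(o + 3)*(o + 4)^2*(o^2 - 2*o - 8) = (o - 5)*(o + 2)*(o + 3)*(o + 4)^2*(o - 4)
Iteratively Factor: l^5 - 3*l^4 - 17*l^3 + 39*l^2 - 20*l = (l - 1)*(l^4 - 2*l^3 - 19*l^2 + 20*l) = (l - 5)*(l - 1)*(l^3 + 3*l^2 - 4*l) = (l - 5)*(l - 1)^2*(l^2 + 4*l) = l*(l - 5)*(l - 1)^2*(l + 4)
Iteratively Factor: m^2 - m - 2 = (m - 2)*(m + 1)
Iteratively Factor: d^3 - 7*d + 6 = (d - 2)*(d^2 + 2*d - 3) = (d - 2)*(d + 3)*(d - 1)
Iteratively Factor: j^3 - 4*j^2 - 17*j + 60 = (j + 4)*(j^2 - 8*j + 15) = (j - 3)*(j + 4)*(j - 5)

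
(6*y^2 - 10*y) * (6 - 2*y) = -12*y^3 + 56*y^2 - 60*y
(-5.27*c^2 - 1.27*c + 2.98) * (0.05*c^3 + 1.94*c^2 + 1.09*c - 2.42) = -0.2635*c^5 - 10.2873*c^4 - 8.0591*c^3 + 17.1503*c^2 + 6.3216*c - 7.2116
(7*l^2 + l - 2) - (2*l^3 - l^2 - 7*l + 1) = -2*l^3 + 8*l^2 + 8*l - 3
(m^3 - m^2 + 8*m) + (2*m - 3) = m^3 - m^2 + 10*m - 3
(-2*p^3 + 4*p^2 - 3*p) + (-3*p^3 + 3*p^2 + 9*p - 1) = -5*p^3 + 7*p^2 + 6*p - 1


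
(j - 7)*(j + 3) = j^2 - 4*j - 21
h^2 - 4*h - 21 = (h - 7)*(h + 3)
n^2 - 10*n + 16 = (n - 8)*(n - 2)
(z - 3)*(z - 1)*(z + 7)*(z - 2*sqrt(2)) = z^4 - 2*sqrt(2)*z^3 + 3*z^3 - 25*z^2 - 6*sqrt(2)*z^2 + 21*z + 50*sqrt(2)*z - 42*sqrt(2)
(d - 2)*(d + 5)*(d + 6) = d^3 + 9*d^2 + 8*d - 60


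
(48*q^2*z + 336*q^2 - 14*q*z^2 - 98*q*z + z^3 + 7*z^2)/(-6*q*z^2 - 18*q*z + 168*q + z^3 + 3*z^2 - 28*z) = (-8*q + z)/(z - 4)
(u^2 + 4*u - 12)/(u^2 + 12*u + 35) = (u^2 + 4*u - 12)/(u^2 + 12*u + 35)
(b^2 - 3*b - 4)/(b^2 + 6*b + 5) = (b - 4)/(b + 5)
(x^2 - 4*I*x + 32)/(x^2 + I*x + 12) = (x - 8*I)/(x - 3*I)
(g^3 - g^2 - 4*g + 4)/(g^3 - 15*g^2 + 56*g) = (g^3 - g^2 - 4*g + 4)/(g*(g^2 - 15*g + 56))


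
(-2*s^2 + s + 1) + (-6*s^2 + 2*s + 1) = -8*s^2 + 3*s + 2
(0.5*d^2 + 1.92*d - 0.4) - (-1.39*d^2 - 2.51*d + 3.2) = 1.89*d^2 + 4.43*d - 3.6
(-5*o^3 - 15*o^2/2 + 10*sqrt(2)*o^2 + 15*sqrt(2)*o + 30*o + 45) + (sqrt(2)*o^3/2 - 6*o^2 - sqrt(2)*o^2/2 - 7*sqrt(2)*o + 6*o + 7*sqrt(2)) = -5*o^3 + sqrt(2)*o^3/2 - 27*o^2/2 + 19*sqrt(2)*o^2/2 + 8*sqrt(2)*o + 36*o + 7*sqrt(2) + 45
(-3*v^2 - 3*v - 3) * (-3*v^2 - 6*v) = 9*v^4 + 27*v^3 + 27*v^2 + 18*v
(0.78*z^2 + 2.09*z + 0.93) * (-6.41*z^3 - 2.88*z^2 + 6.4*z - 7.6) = -4.9998*z^5 - 15.6433*z^4 - 6.9885*z^3 + 4.7696*z^2 - 9.932*z - 7.068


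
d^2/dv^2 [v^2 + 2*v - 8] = 2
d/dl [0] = 0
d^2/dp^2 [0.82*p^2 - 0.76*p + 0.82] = 1.64000000000000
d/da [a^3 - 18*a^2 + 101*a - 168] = 3*a^2 - 36*a + 101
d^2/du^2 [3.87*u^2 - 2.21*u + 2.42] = 7.74000000000000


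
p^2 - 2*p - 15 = (p - 5)*(p + 3)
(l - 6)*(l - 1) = l^2 - 7*l + 6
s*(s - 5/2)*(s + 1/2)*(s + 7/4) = s^4 - s^3/4 - 19*s^2/4 - 35*s/16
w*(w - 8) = w^2 - 8*w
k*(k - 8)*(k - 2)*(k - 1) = k^4 - 11*k^3 + 26*k^2 - 16*k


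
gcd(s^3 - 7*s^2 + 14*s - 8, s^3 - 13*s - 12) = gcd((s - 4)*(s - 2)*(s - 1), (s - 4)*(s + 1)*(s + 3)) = s - 4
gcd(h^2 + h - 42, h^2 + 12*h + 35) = h + 7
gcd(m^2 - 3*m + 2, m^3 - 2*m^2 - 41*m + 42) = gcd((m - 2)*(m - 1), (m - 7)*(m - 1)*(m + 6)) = m - 1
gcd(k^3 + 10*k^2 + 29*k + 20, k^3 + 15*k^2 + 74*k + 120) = k^2 + 9*k + 20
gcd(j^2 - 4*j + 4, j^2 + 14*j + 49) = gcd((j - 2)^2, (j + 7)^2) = 1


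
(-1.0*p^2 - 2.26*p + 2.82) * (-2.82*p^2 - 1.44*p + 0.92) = 2.82*p^4 + 7.8132*p^3 - 5.618*p^2 - 6.14*p + 2.5944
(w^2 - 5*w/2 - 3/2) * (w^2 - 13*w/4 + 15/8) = w^4 - 23*w^3/4 + 17*w^2/2 + 3*w/16 - 45/16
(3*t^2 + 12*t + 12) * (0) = 0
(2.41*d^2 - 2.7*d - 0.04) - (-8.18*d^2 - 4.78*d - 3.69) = 10.59*d^2 + 2.08*d + 3.65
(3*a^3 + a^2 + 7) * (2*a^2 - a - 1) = 6*a^5 - a^4 - 4*a^3 + 13*a^2 - 7*a - 7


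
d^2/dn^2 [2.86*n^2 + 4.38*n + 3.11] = 5.72000000000000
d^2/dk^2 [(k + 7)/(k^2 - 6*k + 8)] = 2*(4*(k - 3)^2*(k + 7) - (3*k + 1)*(k^2 - 6*k + 8))/(k^2 - 6*k + 8)^3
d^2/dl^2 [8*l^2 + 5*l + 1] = 16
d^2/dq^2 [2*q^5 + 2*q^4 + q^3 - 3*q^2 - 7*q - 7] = 40*q^3 + 24*q^2 + 6*q - 6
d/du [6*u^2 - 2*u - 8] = 12*u - 2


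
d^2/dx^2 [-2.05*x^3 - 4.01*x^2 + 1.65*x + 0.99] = -12.3*x - 8.02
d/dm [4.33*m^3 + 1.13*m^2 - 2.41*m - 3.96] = 12.99*m^2 + 2.26*m - 2.41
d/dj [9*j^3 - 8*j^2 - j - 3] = 27*j^2 - 16*j - 1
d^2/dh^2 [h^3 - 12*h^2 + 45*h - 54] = 6*h - 24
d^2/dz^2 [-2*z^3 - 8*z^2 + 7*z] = -12*z - 16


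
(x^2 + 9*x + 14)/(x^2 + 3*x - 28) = (x + 2)/(x - 4)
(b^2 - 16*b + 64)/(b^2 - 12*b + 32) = (b - 8)/(b - 4)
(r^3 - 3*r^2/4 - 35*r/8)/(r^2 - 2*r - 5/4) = r*(4*r + 7)/(2*(2*r + 1))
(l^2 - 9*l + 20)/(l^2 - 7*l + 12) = (l - 5)/(l - 3)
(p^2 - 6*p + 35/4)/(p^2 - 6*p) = (p^2 - 6*p + 35/4)/(p*(p - 6))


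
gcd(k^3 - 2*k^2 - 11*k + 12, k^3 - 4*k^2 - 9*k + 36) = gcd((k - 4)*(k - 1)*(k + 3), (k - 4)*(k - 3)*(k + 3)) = k^2 - k - 12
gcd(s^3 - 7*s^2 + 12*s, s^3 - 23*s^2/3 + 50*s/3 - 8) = s^2 - 7*s + 12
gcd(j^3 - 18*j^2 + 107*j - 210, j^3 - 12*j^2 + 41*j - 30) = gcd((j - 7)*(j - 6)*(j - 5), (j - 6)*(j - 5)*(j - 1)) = j^2 - 11*j + 30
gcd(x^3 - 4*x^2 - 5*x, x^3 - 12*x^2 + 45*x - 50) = x - 5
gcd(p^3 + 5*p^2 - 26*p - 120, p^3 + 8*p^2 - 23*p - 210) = p^2 + p - 30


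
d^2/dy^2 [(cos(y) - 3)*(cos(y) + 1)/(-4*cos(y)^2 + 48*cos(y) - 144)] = (-241*cos(y)/4 + 21*cos(2*y) + 5*cos(3*y)/4 + 18)/(2*(cos(y) - 6)^4)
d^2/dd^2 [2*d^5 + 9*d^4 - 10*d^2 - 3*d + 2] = 40*d^3 + 108*d^2 - 20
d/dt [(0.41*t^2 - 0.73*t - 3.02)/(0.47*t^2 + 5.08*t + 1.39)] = (2.4259*t^2 + 3.9786*t + 14.3269)/(0.2209*t^4 + 4.7752*t^3 + 27.113*t^2 + 14.1224*t + 1.9321)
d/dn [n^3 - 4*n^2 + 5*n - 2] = 3*n^2 - 8*n + 5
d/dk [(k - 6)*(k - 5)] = 2*k - 11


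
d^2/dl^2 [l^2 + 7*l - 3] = 2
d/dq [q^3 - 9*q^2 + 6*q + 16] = 3*q^2 - 18*q + 6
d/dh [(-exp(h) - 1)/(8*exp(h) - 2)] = 5*exp(h)/(2*(4*exp(h) - 1)^2)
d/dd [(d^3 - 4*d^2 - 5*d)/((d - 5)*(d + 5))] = (d^2 + 10*d + 5)/(d^2 + 10*d + 25)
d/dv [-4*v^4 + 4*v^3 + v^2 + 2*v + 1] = -16*v^3 + 12*v^2 + 2*v + 2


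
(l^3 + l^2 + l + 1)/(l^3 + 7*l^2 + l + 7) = (l + 1)/(l + 7)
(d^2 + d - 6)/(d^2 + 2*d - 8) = (d + 3)/(d + 4)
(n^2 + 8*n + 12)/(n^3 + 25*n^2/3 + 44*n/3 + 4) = 3/(3*n + 1)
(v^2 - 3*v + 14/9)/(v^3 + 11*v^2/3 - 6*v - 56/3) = (v - 2/3)/(v^2 + 6*v + 8)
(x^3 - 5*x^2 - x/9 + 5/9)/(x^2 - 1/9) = x - 5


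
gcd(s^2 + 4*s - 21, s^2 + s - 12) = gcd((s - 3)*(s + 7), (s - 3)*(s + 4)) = s - 3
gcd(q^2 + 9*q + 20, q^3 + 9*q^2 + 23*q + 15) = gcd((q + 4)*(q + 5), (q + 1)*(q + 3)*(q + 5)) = q + 5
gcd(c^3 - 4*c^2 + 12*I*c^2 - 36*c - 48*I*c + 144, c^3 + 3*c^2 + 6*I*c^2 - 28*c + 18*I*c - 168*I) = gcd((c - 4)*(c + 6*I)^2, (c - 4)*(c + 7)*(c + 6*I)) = c^2 + c*(-4 + 6*I) - 24*I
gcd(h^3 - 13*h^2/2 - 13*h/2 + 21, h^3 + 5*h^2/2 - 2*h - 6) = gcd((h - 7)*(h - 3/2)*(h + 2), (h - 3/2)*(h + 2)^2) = h^2 + h/2 - 3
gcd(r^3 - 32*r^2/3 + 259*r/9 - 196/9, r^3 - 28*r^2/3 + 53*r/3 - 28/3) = r^2 - 25*r/3 + 28/3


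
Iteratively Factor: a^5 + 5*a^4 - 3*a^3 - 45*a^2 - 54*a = (a + 2)*(a^4 + 3*a^3 - 9*a^2 - 27*a) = (a + 2)*(a + 3)*(a^3 - 9*a) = (a + 2)*(a + 3)^2*(a^2 - 3*a) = (a - 3)*(a + 2)*(a + 3)^2*(a)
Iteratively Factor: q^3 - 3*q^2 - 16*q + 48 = (q - 4)*(q^2 + q - 12) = (q - 4)*(q - 3)*(q + 4)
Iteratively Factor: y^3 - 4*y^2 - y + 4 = (y - 4)*(y^2 - 1) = (y - 4)*(y + 1)*(y - 1)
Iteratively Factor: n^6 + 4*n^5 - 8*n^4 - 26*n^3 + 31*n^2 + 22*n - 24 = (n + 4)*(n^5 - 8*n^3 + 6*n^2 + 7*n - 6) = (n - 1)*(n + 4)*(n^4 + n^3 - 7*n^2 - n + 6) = (n - 2)*(n - 1)*(n + 4)*(n^3 + 3*n^2 - n - 3) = (n - 2)*(n - 1)^2*(n + 4)*(n^2 + 4*n + 3) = (n - 2)*(n - 1)^2*(n + 3)*(n + 4)*(n + 1)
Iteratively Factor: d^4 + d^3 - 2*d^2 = (d)*(d^3 + d^2 - 2*d) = d*(d + 2)*(d^2 - d) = d^2*(d + 2)*(d - 1)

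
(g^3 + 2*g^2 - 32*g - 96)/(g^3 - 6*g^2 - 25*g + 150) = (g^2 + 8*g + 16)/(g^2 - 25)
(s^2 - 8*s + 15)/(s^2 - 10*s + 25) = (s - 3)/(s - 5)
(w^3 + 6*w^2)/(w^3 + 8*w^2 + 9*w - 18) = w^2/(w^2 + 2*w - 3)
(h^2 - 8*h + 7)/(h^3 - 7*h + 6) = (h - 7)/(h^2 + h - 6)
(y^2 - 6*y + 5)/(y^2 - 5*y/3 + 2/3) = 3*(y - 5)/(3*y - 2)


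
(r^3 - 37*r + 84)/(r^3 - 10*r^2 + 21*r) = (r^2 + 3*r - 28)/(r*(r - 7))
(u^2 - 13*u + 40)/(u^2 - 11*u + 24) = (u - 5)/(u - 3)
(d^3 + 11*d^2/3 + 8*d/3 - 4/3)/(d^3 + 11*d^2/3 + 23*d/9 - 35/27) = 9*(d^2 + 4*d + 4)/(9*d^2 + 36*d + 35)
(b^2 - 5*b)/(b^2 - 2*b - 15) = b/(b + 3)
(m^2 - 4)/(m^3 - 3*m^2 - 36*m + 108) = (m^2 - 4)/(m^3 - 3*m^2 - 36*m + 108)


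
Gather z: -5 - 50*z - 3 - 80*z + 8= -130*z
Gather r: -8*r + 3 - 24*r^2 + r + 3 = -24*r^2 - 7*r + 6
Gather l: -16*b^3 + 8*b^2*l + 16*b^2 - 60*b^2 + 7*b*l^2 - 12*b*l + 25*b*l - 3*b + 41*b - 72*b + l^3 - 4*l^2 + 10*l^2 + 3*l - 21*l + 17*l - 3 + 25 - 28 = -16*b^3 - 44*b^2 - 34*b + l^3 + l^2*(7*b + 6) + l*(8*b^2 + 13*b - 1) - 6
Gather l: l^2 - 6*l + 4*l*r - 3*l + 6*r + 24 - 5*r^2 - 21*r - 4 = l^2 + l*(4*r - 9) - 5*r^2 - 15*r + 20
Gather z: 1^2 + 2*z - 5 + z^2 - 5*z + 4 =z^2 - 3*z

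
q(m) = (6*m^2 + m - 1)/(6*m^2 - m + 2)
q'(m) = (1 - 12*m)*(6*m^2 + m - 1)/(6*m^2 - m + 2)^2 + (12*m + 1)/(6*m^2 - m + 2) = (-12*m^2 + 36*m + 1)/(36*m^4 - 12*m^3 + 25*m^2 - 4*m + 4)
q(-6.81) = 0.94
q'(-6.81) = -0.01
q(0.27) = -0.14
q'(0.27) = 2.10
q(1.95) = 1.04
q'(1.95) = 0.05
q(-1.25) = 0.56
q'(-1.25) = -0.39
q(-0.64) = 0.16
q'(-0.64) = -1.04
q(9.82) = 1.03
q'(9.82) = -0.00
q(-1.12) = 0.51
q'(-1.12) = -0.48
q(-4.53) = 0.91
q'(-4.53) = -0.02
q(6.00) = 1.04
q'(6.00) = 0.00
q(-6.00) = 0.93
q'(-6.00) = -0.01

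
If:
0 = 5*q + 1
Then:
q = -1/5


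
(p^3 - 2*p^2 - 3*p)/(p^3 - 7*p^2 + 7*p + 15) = p/(p - 5)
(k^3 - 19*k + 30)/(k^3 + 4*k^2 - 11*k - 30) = (k - 2)/(k + 2)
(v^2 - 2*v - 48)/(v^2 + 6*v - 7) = (v^2 - 2*v - 48)/(v^2 + 6*v - 7)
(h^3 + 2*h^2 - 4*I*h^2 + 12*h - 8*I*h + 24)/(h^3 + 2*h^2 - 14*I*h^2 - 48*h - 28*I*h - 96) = (h + 2*I)/(h - 8*I)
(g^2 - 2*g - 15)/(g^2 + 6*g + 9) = (g - 5)/(g + 3)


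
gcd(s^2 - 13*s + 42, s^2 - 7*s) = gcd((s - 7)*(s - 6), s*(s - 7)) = s - 7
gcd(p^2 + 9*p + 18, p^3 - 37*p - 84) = p + 3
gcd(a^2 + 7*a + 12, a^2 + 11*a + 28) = a + 4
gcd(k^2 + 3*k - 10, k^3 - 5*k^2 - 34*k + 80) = k^2 + 3*k - 10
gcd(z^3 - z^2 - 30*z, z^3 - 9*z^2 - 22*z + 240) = z^2 - z - 30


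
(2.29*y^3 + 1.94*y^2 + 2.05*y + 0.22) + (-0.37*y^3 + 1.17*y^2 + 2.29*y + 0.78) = 1.92*y^3 + 3.11*y^2 + 4.34*y + 1.0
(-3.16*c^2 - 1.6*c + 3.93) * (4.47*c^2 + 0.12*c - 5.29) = -14.1252*c^4 - 7.5312*c^3 + 34.0915*c^2 + 8.9356*c - 20.7897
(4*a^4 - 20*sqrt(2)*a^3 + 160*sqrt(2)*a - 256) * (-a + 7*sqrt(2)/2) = -4*a^5 + 34*sqrt(2)*a^4 - 140*a^3 - 160*sqrt(2)*a^2 + 1376*a - 896*sqrt(2)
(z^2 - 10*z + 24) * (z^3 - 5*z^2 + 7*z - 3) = z^5 - 15*z^4 + 81*z^3 - 193*z^2 + 198*z - 72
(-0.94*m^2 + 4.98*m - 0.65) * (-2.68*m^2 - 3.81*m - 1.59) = 2.5192*m^4 - 9.765*m^3 - 15.7372*m^2 - 5.4417*m + 1.0335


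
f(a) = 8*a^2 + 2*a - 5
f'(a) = 16*a + 2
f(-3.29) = 75.01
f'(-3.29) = -50.64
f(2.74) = 60.54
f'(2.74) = 45.84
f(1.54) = 17.05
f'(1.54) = 26.64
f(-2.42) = 37.01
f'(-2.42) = -36.72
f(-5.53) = 228.59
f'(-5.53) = -86.48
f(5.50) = 248.00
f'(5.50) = 90.00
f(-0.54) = -3.75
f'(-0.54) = -6.64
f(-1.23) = 4.64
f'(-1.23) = -17.68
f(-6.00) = 271.00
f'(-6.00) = -94.00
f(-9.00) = 625.00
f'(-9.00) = -142.00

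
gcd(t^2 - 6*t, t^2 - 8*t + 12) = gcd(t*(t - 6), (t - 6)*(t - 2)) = t - 6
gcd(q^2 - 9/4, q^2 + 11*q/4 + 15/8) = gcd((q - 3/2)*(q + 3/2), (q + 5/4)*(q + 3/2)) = q + 3/2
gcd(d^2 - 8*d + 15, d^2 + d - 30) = d - 5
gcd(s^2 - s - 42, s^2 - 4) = 1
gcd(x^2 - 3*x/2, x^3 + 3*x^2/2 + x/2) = x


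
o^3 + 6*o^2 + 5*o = o*(o + 1)*(o + 5)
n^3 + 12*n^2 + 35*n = n*(n + 5)*(n + 7)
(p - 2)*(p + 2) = p^2 - 4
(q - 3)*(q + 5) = q^2 + 2*q - 15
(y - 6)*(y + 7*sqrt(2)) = y^2 - 6*y + 7*sqrt(2)*y - 42*sqrt(2)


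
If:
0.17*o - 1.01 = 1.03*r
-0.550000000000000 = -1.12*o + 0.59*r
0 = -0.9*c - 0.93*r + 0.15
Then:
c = 1.18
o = -0.03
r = -0.99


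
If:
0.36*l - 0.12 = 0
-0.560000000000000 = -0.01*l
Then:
No Solution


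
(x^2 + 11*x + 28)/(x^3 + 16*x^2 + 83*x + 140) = 1/(x + 5)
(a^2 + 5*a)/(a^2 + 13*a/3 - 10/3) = 3*a/(3*a - 2)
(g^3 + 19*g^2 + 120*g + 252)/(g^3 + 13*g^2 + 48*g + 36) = (g + 7)/(g + 1)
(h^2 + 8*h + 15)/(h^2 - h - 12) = (h + 5)/(h - 4)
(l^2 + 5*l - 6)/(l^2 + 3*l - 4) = (l + 6)/(l + 4)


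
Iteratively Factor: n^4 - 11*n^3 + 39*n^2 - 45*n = (n - 3)*(n^3 - 8*n^2 + 15*n) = n*(n - 3)*(n^2 - 8*n + 15) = n*(n - 3)^2*(n - 5)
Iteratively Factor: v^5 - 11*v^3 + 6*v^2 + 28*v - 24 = (v - 2)*(v^4 + 2*v^3 - 7*v^2 - 8*v + 12) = (v - 2)*(v - 1)*(v^3 + 3*v^2 - 4*v - 12) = (v - 2)^2*(v - 1)*(v^2 + 5*v + 6) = (v - 2)^2*(v - 1)*(v + 3)*(v + 2)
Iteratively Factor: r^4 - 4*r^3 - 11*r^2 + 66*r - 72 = (r - 3)*(r^3 - r^2 - 14*r + 24) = (r - 3)*(r - 2)*(r^2 + r - 12) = (r - 3)*(r - 2)*(r + 4)*(r - 3)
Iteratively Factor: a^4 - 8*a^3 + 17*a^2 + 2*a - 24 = (a - 4)*(a^3 - 4*a^2 + a + 6) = (a - 4)*(a - 2)*(a^2 - 2*a - 3) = (a - 4)*(a - 2)*(a + 1)*(a - 3)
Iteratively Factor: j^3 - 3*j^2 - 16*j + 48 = (j - 3)*(j^2 - 16) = (j - 3)*(j + 4)*(j - 4)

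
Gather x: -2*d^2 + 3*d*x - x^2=-2*d^2 + 3*d*x - x^2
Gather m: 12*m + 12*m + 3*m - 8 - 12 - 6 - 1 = 27*m - 27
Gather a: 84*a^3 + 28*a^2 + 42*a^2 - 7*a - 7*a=84*a^3 + 70*a^2 - 14*a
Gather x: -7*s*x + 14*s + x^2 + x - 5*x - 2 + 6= 14*s + x^2 + x*(-7*s - 4) + 4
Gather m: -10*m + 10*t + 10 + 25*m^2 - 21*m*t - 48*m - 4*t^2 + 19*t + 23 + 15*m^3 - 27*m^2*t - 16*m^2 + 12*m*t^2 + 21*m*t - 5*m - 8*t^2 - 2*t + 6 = 15*m^3 + m^2*(9 - 27*t) + m*(12*t^2 - 63) - 12*t^2 + 27*t + 39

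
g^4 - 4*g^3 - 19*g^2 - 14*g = g*(g - 7)*(g + 1)*(g + 2)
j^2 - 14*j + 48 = (j - 8)*(j - 6)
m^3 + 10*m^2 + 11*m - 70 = (m - 2)*(m + 5)*(m + 7)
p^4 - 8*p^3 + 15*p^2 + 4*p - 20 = (p - 5)*(p - 2)^2*(p + 1)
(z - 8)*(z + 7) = z^2 - z - 56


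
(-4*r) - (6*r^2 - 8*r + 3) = -6*r^2 + 4*r - 3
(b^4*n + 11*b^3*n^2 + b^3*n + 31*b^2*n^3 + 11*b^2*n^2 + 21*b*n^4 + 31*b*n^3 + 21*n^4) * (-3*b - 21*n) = -3*b^5*n - 54*b^4*n^2 - 3*b^4*n - 324*b^3*n^3 - 54*b^3*n^2 - 714*b^2*n^4 - 324*b^2*n^3 - 441*b*n^5 - 714*b*n^4 - 441*n^5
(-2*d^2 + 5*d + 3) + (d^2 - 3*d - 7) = -d^2 + 2*d - 4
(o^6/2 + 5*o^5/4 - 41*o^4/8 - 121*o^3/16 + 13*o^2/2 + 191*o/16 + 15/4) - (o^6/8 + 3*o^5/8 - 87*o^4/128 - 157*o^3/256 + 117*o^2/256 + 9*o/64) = 3*o^6/8 + 7*o^5/8 - 569*o^4/128 - 1779*o^3/256 + 1547*o^2/256 + 755*o/64 + 15/4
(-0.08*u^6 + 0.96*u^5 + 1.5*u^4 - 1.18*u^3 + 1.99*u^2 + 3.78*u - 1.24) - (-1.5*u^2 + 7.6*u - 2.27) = -0.08*u^6 + 0.96*u^5 + 1.5*u^4 - 1.18*u^3 + 3.49*u^2 - 3.82*u + 1.03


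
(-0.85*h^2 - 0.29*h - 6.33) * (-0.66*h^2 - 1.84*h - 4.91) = 0.561*h^4 + 1.7554*h^3 + 8.8849*h^2 + 13.0711*h + 31.0803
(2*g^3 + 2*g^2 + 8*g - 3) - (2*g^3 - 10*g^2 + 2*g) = 12*g^2 + 6*g - 3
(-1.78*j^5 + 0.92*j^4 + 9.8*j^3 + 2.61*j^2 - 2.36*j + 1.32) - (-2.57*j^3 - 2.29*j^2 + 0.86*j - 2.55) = -1.78*j^5 + 0.92*j^4 + 12.37*j^3 + 4.9*j^2 - 3.22*j + 3.87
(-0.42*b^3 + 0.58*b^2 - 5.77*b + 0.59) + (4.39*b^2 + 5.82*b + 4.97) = -0.42*b^3 + 4.97*b^2 + 0.0500000000000007*b + 5.56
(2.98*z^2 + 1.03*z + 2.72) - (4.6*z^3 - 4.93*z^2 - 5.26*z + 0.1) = -4.6*z^3 + 7.91*z^2 + 6.29*z + 2.62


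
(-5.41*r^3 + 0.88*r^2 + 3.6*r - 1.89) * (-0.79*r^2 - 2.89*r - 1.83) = 4.2739*r^5 + 14.9397*r^4 + 4.5131*r^3 - 10.5213*r^2 - 1.1259*r + 3.4587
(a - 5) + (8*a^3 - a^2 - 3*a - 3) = 8*a^3 - a^2 - 2*a - 8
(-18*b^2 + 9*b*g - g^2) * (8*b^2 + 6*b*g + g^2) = -144*b^4 - 36*b^3*g + 28*b^2*g^2 + 3*b*g^3 - g^4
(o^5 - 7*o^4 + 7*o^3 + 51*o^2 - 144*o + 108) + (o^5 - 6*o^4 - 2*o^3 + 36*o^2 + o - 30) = 2*o^5 - 13*o^4 + 5*o^3 + 87*o^2 - 143*o + 78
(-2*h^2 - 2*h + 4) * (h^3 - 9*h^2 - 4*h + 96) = -2*h^5 + 16*h^4 + 30*h^3 - 220*h^2 - 208*h + 384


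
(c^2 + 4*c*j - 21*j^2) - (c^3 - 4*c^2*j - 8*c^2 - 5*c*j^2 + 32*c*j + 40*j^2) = -c^3 + 4*c^2*j + 9*c^2 + 5*c*j^2 - 28*c*j - 61*j^2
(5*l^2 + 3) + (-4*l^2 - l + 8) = l^2 - l + 11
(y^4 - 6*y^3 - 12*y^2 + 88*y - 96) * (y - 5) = y^5 - 11*y^4 + 18*y^3 + 148*y^2 - 536*y + 480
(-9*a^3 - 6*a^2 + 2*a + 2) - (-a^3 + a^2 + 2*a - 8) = -8*a^3 - 7*a^2 + 10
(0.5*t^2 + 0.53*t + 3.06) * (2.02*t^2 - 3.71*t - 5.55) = 1.01*t^4 - 0.7844*t^3 + 1.4399*t^2 - 14.2941*t - 16.983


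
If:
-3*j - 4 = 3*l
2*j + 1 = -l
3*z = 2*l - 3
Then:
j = 1/3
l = -5/3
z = -19/9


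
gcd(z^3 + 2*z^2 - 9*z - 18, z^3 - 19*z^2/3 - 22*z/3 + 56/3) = z + 2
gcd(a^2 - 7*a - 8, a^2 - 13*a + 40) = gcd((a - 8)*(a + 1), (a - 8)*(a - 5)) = a - 8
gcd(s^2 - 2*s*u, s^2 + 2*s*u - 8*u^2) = s - 2*u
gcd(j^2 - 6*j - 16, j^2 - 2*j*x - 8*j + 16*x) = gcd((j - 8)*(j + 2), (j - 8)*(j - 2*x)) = j - 8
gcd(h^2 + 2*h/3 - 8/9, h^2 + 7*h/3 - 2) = h - 2/3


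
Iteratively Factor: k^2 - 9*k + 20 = (k - 4)*(k - 5)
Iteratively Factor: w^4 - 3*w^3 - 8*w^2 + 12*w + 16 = (w - 4)*(w^3 + w^2 - 4*w - 4) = (w - 4)*(w - 2)*(w^2 + 3*w + 2) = (w - 4)*(w - 2)*(w + 2)*(w + 1)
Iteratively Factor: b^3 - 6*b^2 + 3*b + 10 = (b + 1)*(b^2 - 7*b + 10) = (b - 2)*(b + 1)*(b - 5)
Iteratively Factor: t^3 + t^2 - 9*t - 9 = (t - 3)*(t^2 + 4*t + 3) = (t - 3)*(t + 3)*(t + 1)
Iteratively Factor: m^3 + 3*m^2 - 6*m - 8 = (m - 2)*(m^2 + 5*m + 4) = (m - 2)*(m + 1)*(m + 4)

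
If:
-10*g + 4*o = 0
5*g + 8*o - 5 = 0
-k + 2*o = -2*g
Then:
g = 1/5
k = 7/5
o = 1/2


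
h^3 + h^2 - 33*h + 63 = (h - 3)^2*(h + 7)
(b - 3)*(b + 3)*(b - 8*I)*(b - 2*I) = b^4 - 10*I*b^3 - 25*b^2 + 90*I*b + 144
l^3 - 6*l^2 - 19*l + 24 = (l - 8)*(l - 1)*(l + 3)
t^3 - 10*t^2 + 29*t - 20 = (t - 5)*(t - 4)*(t - 1)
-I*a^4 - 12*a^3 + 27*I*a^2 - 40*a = a*(a - 8*I)*(a - 5*I)*(-I*a + 1)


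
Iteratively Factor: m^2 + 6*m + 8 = (m + 4)*(m + 2)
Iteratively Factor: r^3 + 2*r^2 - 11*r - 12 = (r + 4)*(r^2 - 2*r - 3) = (r + 1)*(r + 4)*(r - 3)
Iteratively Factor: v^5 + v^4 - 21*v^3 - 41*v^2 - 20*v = (v + 1)*(v^4 - 21*v^2 - 20*v) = (v + 1)^2*(v^3 - v^2 - 20*v) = v*(v + 1)^2*(v^2 - v - 20) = v*(v - 5)*(v + 1)^2*(v + 4)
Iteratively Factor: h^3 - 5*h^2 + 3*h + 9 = (h - 3)*(h^2 - 2*h - 3) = (h - 3)^2*(h + 1)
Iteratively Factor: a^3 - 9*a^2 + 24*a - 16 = (a - 4)*(a^2 - 5*a + 4) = (a - 4)*(a - 1)*(a - 4)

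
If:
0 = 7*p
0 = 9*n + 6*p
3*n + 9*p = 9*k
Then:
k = 0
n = 0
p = 0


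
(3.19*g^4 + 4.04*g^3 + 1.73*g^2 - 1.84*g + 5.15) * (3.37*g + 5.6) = 10.7503*g^5 + 31.4788*g^4 + 28.4541*g^3 + 3.4872*g^2 + 7.0515*g + 28.84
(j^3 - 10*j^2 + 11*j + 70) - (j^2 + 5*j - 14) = j^3 - 11*j^2 + 6*j + 84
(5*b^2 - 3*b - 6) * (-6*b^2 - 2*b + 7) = -30*b^4 + 8*b^3 + 77*b^2 - 9*b - 42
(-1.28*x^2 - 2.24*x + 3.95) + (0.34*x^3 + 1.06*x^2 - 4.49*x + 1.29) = 0.34*x^3 - 0.22*x^2 - 6.73*x + 5.24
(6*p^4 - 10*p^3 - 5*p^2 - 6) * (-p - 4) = -6*p^5 - 14*p^4 + 45*p^3 + 20*p^2 + 6*p + 24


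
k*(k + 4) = k^2 + 4*k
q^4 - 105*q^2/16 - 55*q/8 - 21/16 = (q - 3)*(q + 1/4)*(q + 1)*(q + 7/4)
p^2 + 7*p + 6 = (p + 1)*(p + 6)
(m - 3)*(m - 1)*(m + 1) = m^3 - 3*m^2 - m + 3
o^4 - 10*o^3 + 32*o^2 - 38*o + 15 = (o - 5)*(o - 3)*(o - 1)^2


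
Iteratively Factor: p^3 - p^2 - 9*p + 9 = (p - 1)*(p^2 - 9) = (p - 1)*(p + 3)*(p - 3)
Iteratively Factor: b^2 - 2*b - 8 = (b - 4)*(b + 2)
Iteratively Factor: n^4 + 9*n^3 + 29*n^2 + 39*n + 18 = (n + 3)*(n^3 + 6*n^2 + 11*n + 6) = (n + 1)*(n + 3)*(n^2 + 5*n + 6) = (n + 1)*(n + 3)^2*(n + 2)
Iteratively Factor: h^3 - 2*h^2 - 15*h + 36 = (h + 4)*(h^2 - 6*h + 9) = (h - 3)*(h + 4)*(h - 3)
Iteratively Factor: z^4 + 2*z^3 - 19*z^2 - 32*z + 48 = (z - 4)*(z^3 + 6*z^2 + 5*z - 12) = (z - 4)*(z + 4)*(z^2 + 2*z - 3) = (z - 4)*(z + 3)*(z + 4)*(z - 1)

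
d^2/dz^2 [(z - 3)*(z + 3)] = 2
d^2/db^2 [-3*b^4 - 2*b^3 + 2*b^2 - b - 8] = -36*b^2 - 12*b + 4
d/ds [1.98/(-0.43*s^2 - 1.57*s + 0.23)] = (1.7028*s + 3.1086)/(0.43*s^2 + 1.57*s - 0.23)^2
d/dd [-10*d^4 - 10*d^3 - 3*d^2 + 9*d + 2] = -40*d^3 - 30*d^2 - 6*d + 9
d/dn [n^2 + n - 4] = 2*n + 1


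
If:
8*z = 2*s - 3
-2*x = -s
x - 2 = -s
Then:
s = 4/3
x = 2/3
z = -1/24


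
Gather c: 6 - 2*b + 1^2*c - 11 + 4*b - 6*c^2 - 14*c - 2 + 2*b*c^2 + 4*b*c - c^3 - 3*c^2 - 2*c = 2*b - c^3 + c^2*(2*b - 9) + c*(4*b - 15) - 7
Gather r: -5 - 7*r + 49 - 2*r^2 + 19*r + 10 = -2*r^2 + 12*r + 54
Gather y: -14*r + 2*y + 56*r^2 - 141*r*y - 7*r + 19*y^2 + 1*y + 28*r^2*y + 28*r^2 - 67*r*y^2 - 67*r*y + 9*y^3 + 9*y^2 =84*r^2 - 21*r + 9*y^3 + y^2*(28 - 67*r) + y*(28*r^2 - 208*r + 3)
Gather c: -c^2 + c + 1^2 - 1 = -c^2 + c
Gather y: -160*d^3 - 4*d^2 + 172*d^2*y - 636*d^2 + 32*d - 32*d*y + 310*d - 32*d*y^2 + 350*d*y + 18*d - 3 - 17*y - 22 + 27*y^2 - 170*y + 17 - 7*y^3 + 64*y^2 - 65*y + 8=-160*d^3 - 640*d^2 + 360*d - 7*y^3 + y^2*(91 - 32*d) + y*(172*d^2 + 318*d - 252)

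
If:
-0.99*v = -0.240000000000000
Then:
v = 0.24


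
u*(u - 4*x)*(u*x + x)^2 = u^4*x^2 - 4*u^3*x^3 + 2*u^3*x^2 - 8*u^2*x^3 + u^2*x^2 - 4*u*x^3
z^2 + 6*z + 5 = (z + 1)*(z + 5)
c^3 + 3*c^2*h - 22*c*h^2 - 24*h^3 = (c - 4*h)*(c + h)*(c + 6*h)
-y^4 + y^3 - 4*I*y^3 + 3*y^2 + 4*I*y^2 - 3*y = y*(y + 3*I)*(-I*y + 1)*(-I*y + I)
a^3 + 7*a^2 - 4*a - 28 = (a - 2)*(a + 2)*(a + 7)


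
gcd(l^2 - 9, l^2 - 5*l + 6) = l - 3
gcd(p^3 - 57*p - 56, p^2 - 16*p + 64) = p - 8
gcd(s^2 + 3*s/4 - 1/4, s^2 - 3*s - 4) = s + 1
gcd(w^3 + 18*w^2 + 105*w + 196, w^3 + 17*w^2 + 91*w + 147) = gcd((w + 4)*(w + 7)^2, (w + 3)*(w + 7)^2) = w^2 + 14*w + 49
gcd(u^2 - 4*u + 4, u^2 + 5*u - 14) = u - 2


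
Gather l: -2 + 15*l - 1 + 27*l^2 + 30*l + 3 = 27*l^2 + 45*l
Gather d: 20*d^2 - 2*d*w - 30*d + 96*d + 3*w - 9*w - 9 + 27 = 20*d^2 + d*(66 - 2*w) - 6*w + 18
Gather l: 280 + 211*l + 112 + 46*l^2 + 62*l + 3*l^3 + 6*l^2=3*l^3 + 52*l^2 + 273*l + 392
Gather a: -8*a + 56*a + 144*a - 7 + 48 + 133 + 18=192*a + 192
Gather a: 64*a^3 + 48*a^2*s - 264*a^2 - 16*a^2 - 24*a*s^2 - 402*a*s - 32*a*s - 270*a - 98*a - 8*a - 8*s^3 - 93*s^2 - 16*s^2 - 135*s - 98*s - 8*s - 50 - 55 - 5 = 64*a^3 + a^2*(48*s - 280) + a*(-24*s^2 - 434*s - 376) - 8*s^3 - 109*s^2 - 241*s - 110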